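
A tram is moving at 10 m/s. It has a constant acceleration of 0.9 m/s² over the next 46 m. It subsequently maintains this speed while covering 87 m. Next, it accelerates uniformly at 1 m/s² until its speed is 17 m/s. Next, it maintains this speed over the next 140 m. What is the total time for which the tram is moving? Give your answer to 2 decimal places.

Phase 1 (accelerating): v₀ = 10.0 m/s, a = 0.9 m/s².
v² = v₀² + 2aΔx = 10.0² + 2·0.9·46 = 183 → v = 13.5 m/s
t = (v − v₀)/a = (13.5 − 10.0)/0.9 = 3.91 s

Phase 2 (constant speed): v₀ = 13.5 m/s, a = 0 m/s².
Constant speed: t = d/v = 87/13.5 = 6.43 s

Phase 3 (accelerating): v₀ = 13.5 m/s, a = 1 m/s².
v = v₀ + at → t = (17 − 13.5) / 1 = 3.48 s
v² = v₀² + 2aΔx → Δx = (17² − 13.5²)/(2·1) = 53.1 m

Phase 4 (constant speed): v₀ = 17.0 m/s, a = 0 m/s².
Constant speed: t = d/v = 140/17.0 = 8.24 s
Total time = 3.91 + 6.43 + 3.48 + 8.24 = 22.1 s

22.06 s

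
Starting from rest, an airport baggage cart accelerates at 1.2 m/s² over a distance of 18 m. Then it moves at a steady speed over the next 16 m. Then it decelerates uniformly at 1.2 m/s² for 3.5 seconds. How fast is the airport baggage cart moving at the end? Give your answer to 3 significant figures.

Phase 1 (accelerating): v₀ = 0 m/s, a = 1.2 m/s².
v² = v₀² + 2aΔx = 0² + 2·1.2·18 = 43.2 → v = 6.57 m/s
t = (v − v₀)/a = (6.57 − 0)/1.2 = 5.48 s

Phase 2 (constant speed): v₀ = 6.57 m/s, a = 0 m/s².
Constant speed: t = d/v = 16/6.57 = 2.43 s

Phase 3 (decelerating): v₀ = 6.57 m/s, a = -1.2 m/s².
v = v₀ + at = 6.57 + (-1.2)(3.5) = 2.37 m/s
Δx = v₀t + ½at² = 6.57·3.5 + 0.5·-1.2·3.5² = 15.7 m
Final speed = 2.37 m/s

2.37 m/s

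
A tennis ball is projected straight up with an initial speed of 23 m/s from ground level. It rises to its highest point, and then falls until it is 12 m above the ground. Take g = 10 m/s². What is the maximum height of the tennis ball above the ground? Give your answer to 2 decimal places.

26.45 m

Phase 1 (rising): v₀ = 23.0 m/s, a = -10 m/s².
v = v₀ + at → t = (0 − 23.0) / -10 = 2.30 s
v² = v₀² + 2aΔx → Δx = (0² − 23.0²)/(2·-10) = 26.4 m
Maximum height = 26.4 m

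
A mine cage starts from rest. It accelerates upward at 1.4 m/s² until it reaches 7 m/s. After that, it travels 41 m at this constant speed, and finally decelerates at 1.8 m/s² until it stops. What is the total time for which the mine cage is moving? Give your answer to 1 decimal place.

Phase 1 (accelerating): v₀ = 0 m/s, a = 1.4 m/s².
v = v₀ + at → t = (7 − 0) / 1.4 = 5.00 s
v² = v₀² + 2aΔx → Δx = (7² − 0²)/(2·1.4) = 17.5 m

Phase 2 (constant speed): v₀ = 7.00 m/s, a = 0 m/s².
Constant speed: t = d/v = 41/7.00 = 5.86 s

Phase 3 (decelerating): v₀ = 7.00 m/s, a = -1.8 m/s².
v = v₀ + at → t = (0 − 7.00) / -1.8 = 3.89 s
v² = v₀² + 2aΔx → Δx = (0² − 7.00²)/(2·-1.8) = 13.6 m
Total time = 5.00 + 5.86 + 3.89 = 14.7 s

14.7 s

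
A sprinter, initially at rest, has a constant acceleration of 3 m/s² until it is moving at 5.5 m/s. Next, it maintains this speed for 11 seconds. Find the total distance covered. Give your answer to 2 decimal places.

Phase 1 (accelerating): v₀ = 0 m/s, a = 3 m/s².
v = v₀ + at → t = (5.5 − 0) / 3 = 1.83 s
v² = v₀² + 2aΔx → Δx = (5.5² − 0²)/(2·3) = 5.04 m

Phase 2 (constant speed): v₀ = 5.50 m/s, a = 0 m/s².
v = v₀ + at = 5.50 + (0)(11) = 5.50 m/s
Δx = v₀t + ½at² = 5.50·11 + 0.5·0·11² = 60.5 m
Total distance = 5.04 + 60.5 = 65.5 m

65.54 m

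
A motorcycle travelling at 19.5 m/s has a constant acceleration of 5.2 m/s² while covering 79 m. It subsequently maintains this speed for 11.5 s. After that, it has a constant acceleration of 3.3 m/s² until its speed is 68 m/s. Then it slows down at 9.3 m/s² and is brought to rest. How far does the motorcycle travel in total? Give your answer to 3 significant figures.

Phase 1 (accelerating): v₀ = 19.5 m/s, a = 5.2 m/s².
v² = v₀² + 2aΔx = 19.5² + 2·5.2·79 = 1200 → v = 34.7 m/s
t = (v − v₀)/a = (34.7 − 19.5)/5.2 = 2.92 s

Phase 2 (constant speed): v₀ = 34.7 m/s, a = 0 m/s².
v = v₀ + at = 34.7 + (0)(11.5) = 34.7 m/s
Δx = v₀t + ½at² = 34.7·11.5 + 0.5·0·11.5² = 399 m

Phase 3 (accelerating): v₀ = 34.7 m/s, a = 3.3 m/s².
v = v₀ + at → t = (68 − 34.7) / 3.3 = 10.1 s
v² = v₀² + 2aΔx → Δx = (68² − 34.7²)/(2·3.3) = 519 m

Phase 4 (decelerating): v₀ = 68.0 m/s, a = -9.3 m/s².
v = v₀ + at → t = (0 − 68.0) / -9.3 = 7.31 s
v² = v₀² + 2aΔx → Δx = (0² − 68.0²)/(2·-9.3) = 249 m
Total distance = 79.0 + 399 + 519 + 249 = 1240 m

1240 m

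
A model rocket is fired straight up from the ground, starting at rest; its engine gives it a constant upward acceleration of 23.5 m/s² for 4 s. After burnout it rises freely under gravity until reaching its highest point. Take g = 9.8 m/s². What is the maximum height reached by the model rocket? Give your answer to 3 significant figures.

Phase 1 (powered ascent): v₀ = 0 m/s, a = 23.5 m/s².
v = v₀ + at = 0 + (23.5)(4) = 94.0 m/s
Δx = v₀t + ½at² = 0·4 + 0.5·23.5·4² = 188 m

Phase 2 (coasting upward): v₀ = 94.0 m/s, a = -9.8 m/s².
v = v₀ + at → t = (0 − 94.0) / -9.8 = 9.59 s
v² = v₀² + 2aΔx → Δx = (0² − 94.0²)/(2·-9.8) = 451 m
Maximum height = 188 + 451 = 639 m

639 m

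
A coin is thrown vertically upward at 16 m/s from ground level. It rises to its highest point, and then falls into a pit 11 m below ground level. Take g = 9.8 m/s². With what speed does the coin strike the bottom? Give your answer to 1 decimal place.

21.7 m/s

Phase 1 (rising): v₀ = 16.0 m/s, a = -9.8 m/s².
v = v₀ + at → t = (0 − 16.0) / -9.8 = 1.63 s
v² = v₀² + 2aΔx → Δx = (0² − 16.0²)/(2·-9.8) = 13.1 m

Phase 2 (falling): v₀ = 0 m/s, a = -9.8 m/s².
Falls 24.1 m from rest: t = √(2·24.1/9.8) = 2.22 s; v = g·t = 21.7 m/s.
Final speed = 21.7 m/s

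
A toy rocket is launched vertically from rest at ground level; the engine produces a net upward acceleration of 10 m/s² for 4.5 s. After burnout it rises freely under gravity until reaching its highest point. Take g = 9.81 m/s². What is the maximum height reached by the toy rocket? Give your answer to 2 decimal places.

204.46 m

Phase 1 (powered ascent): v₀ = 0 m/s, a = 10 m/s².
v = v₀ + at = 0 + (10)(4.5) = 45.0 m/s
Δx = v₀t + ½at² = 0·4.5 + 0.5·10·4.5² = 101 m

Phase 2 (coasting upward): v₀ = 45.0 m/s, a = -9.81 m/s².
v = v₀ + at → t = (0 − 45.0) / -9.81 = 4.59 s
v² = v₀² + 2aΔx → Δx = (0² − 45.0²)/(2·-9.81) = 103 m
Maximum height = 101 + 103 = 204 m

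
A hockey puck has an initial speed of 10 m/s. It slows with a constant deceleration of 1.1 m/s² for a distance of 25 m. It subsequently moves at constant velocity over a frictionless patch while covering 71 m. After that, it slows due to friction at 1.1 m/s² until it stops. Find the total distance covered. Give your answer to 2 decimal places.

Phase 1 (decelerating): v₀ = 10.0 m/s, a = -1.1 m/s².
v² = v₀² + 2aΔx = 10.0² + 2·-1.1·25 = 45.0 → v = 6.71 m/s
t = (v − v₀)/a = (6.71 − 10.0)/-1.1 = 2.99 s

Phase 2 (constant speed): v₀ = 6.71 m/s, a = 0 m/s².
Constant speed: t = d/v = 71/6.71 = 10.6 s

Phase 3 (decelerating): v₀ = 6.71 m/s, a = -1.1 m/s².
v = v₀ + at → t = (0 − 6.71) / -1.1 = 6.10 s
v² = v₀² + 2aΔx → Δx = (0² − 6.71²)/(2·-1.1) = 20.5 m
Total distance = 25.0 + 71.0 + 20.5 = 116 m

116.45 m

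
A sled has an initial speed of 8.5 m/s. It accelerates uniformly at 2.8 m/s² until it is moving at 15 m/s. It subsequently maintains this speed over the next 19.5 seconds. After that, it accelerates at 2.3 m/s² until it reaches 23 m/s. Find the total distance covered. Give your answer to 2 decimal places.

385.86 m

Phase 1 (accelerating): v₀ = 8.50 m/s, a = 2.8 m/s².
v = v₀ + at → t = (15 − 8.50) / 2.8 = 2.32 s
v² = v₀² + 2aΔx → Δx = (15² − 8.50²)/(2·2.8) = 27.3 m

Phase 2 (constant speed): v₀ = 15.0 m/s, a = 0 m/s².
v = v₀ + at = 15.0 + (0)(19.5) = 15.0 m/s
Δx = v₀t + ½at² = 15.0·19.5 + 0.5·0·19.5² = 292 m

Phase 3 (accelerating): v₀ = 15.0 m/s, a = 2.3 m/s².
v = v₀ + at → t = (23 − 15.0) / 2.3 = 3.48 s
v² = v₀² + 2aΔx → Δx = (23² − 15.0²)/(2·2.3) = 66.1 m
Total distance = 27.3 + 292 + 66.1 = 386 m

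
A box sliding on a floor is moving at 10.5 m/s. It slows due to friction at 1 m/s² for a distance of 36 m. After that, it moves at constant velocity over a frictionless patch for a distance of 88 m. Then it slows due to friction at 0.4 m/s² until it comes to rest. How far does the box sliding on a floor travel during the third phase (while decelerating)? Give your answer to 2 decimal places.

Phase 1 (decelerating): v₀ = 10.5 m/s, a = -1 m/s².
v² = v₀² + 2aΔx = 10.5² + 2·-1·36 = 38.2 → v = 6.18 m/s
t = (v − v₀)/a = (6.18 − 10.5)/-1 = 4.32 s

Phase 2 (constant speed): v₀ = 6.18 m/s, a = 0 m/s².
Constant speed: t = d/v = 88/6.18 = 14.2 s

Phase 3 (decelerating): v₀ = 6.18 m/s, a = -0.4 m/s².
v = v₀ + at → t = (0 − 6.18) / -0.4 = 15.5 s
v² = v₀² + 2aΔx → Δx = (0² − 6.18²)/(2·-0.4) = 47.8 m
Distance in phase 3 = 47.8 m

47.81 m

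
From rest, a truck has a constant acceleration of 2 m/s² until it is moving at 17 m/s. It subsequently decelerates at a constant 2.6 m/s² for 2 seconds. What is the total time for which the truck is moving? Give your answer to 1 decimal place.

Phase 1 (accelerating): v₀ = 0 m/s, a = 2 m/s².
v = v₀ + at → t = (17 − 0) / 2 = 8.50 s
v² = v₀² + 2aΔx → Δx = (17² − 0²)/(2·2) = 72.2 m

Phase 2 (decelerating): v₀ = 17.0 m/s, a = -2.6 m/s².
v = v₀ + at = 17.0 + (-2.6)(2) = 11.8 m/s
Δx = v₀t + ½at² = 17.0·2 + 0.5·-2.6·2² = 28.8 m
Total time = 8.50 + 2.00 = 10.5 s

10.5 s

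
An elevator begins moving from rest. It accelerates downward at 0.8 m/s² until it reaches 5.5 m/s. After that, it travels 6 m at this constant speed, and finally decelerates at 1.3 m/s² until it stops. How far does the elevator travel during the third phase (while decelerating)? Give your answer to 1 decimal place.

11.6 m

Phase 1 (accelerating): v₀ = 0 m/s, a = 0.8 m/s².
v = v₀ + at → t = (5.5 − 0) / 0.8 = 6.88 s
v² = v₀² + 2aΔx → Δx = (5.5² − 0²)/(2·0.8) = 18.9 m

Phase 2 (constant speed): v₀ = 5.50 m/s, a = 0 m/s².
Constant speed: t = d/v = 6/5.50 = 1.09 s

Phase 3 (decelerating): v₀ = 5.50 m/s, a = -1.3 m/s².
v = v₀ + at → t = (0 − 5.50) / -1.3 = 4.23 s
v² = v₀² + 2aΔx → Δx = (0² − 5.50²)/(2·-1.3) = 11.6 m
Distance in phase 3 = 11.6 m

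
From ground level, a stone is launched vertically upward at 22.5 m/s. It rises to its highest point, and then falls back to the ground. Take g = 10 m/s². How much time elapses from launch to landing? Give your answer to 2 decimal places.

4.50 s

Phase 1 (rising): v₀ = 22.5 m/s, a = -10 m/s².
v = v₀ + at → t = (0 − 22.5) / -10 = 2.25 s
v² = v₀² + 2aΔx → Δx = (0² − 22.5²)/(2·-10) = 25.3 m

Phase 2 (falling): v₀ = 0 m/s, a = -10 m/s².
Falls 25.3 m from rest: t = √(2·25.3/10) = 2.25 s; v = g·t = 22.5 m/s.
Total time = 2.25 + 2.25 = 4.50 s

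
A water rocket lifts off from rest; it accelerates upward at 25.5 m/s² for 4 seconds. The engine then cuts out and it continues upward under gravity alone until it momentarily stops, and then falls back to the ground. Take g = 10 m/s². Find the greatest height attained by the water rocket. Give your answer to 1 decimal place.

724.2 m

Phase 1 (powered ascent): v₀ = 0 m/s, a = 25.5 m/s².
v = v₀ + at = 0 + (25.5)(4) = 102 m/s
Δx = v₀t + ½at² = 0·4 + 0.5·25.5·4² = 204 m

Phase 2 (coasting upward): v₀ = 102 m/s, a = -10 m/s².
v = v₀ + at → t = (0 − 102) / -10 = 10.2 s
v² = v₀² + 2aΔx → Δx = (0² − 102²)/(2·-10) = 520 m
Maximum height = 204 + 520 = 724 m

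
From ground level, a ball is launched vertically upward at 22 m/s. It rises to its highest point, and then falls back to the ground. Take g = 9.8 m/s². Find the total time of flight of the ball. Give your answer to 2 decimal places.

Phase 1 (rising): v₀ = 22.0 m/s, a = -9.8 m/s².
v = v₀ + at → t = (0 − 22.0) / -9.8 = 2.24 s
v² = v₀² + 2aΔx → Δx = (0² − 22.0²)/(2·-9.8) = 24.7 m

Phase 2 (falling): v₀ = 0 m/s, a = -9.8 m/s².
Falls 24.7 m from rest: t = √(2·24.7/9.8) = 2.24 s; v = g·t = 22.0 m/s.
Total time = 2.24 + 2.24 = 4.49 s

4.49 s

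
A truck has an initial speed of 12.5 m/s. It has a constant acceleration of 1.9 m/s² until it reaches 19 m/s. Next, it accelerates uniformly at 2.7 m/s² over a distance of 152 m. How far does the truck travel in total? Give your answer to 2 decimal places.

205.88 m

Phase 1 (accelerating): v₀ = 12.5 m/s, a = 1.9 m/s².
v = v₀ + at → t = (19 − 12.5) / 1.9 = 3.42 s
v² = v₀² + 2aΔx → Δx = (19² − 12.5²)/(2·1.9) = 53.9 m

Phase 2 (accelerating): v₀ = 19.0 m/s, a = 2.7 m/s².
v² = v₀² + 2aΔx = 19.0² + 2·2.7·152 = 1180 → v = 34.4 m/s
t = (v − v₀)/a = (34.4 − 19.0)/2.7 = 5.70 s
Total distance = 53.9 + 152 = 206 m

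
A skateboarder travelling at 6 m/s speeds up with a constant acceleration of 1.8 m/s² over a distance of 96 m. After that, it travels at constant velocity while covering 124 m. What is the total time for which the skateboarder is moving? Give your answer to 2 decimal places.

Phase 1 (accelerating): v₀ = 6.00 m/s, a = 1.8 m/s².
v² = v₀² + 2aΔx = 6.00² + 2·1.8·96 = 382 → v = 19.5 m/s
t = (v − v₀)/a = (19.5 − 6.00)/1.8 = 7.52 s

Phase 2 (constant speed): v₀ = 19.5 m/s, a = 0 m/s².
Constant speed: t = d/v = 124/19.5 = 6.35 s
Total time = 7.52 + 6.35 = 13.9 s

13.87 s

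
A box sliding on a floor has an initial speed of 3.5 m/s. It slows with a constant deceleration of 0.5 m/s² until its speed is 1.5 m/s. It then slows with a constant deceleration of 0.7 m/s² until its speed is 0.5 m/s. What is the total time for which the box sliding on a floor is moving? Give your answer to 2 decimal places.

Phase 1 (decelerating): v₀ = 3.50 m/s, a = -0.5 m/s².
v = v₀ + at → t = (1.5 − 3.50) / -0.5 = 4.00 s
v² = v₀² + 2aΔx → Δx = (1.5² − 3.50²)/(2·-0.5) = 10.0 m

Phase 2 (decelerating): v₀ = 1.50 m/s, a = -0.7 m/s².
v = v₀ + at → t = (0.5 − 1.50) / -0.7 = 1.43 s
v² = v₀² + 2aΔx → Δx = (0.5² − 1.50²)/(2·-0.7) = 1.43 m
Total time = 4.00 + 1.43 = 5.43 s

5.43 s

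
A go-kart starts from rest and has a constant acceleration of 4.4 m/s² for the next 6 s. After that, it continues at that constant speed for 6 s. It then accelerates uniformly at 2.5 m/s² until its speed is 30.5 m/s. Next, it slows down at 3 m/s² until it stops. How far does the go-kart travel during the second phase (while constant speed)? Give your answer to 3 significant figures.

158 m

Phase 1 (accelerating): v₀ = 0 m/s, a = 4.4 m/s².
v = v₀ + at = 0 + (4.4)(6) = 26.4 m/s
Δx = v₀t + ½at² = 0·6 + 0.5·4.4·6² = 79.2 m

Phase 2 (constant speed): v₀ = 26.4 m/s, a = 0 m/s².
v = v₀ + at = 26.4 + (0)(6) = 26.4 m/s
Δx = v₀t + ½at² = 26.4·6 + 0.5·0·6² = 158 m
Distance in phase 2 = 158 m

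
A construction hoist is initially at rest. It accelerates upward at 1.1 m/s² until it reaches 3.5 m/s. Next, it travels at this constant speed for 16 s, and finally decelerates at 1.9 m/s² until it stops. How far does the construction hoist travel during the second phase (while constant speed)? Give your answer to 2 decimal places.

56.00 m

Phase 1 (accelerating): v₀ = 0 m/s, a = 1.1 m/s².
v = v₀ + at → t = (3.5 − 0) / 1.1 = 3.18 s
v² = v₀² + 2aΔx → Δx = (3.5² − 0²)/(2·1.1) = 5.57 m

Phase 2 (constant speed): v₀ = 3.50 m/s, a = 0 m/s².
v = v₀ + at = 3.50 + (0)(16) = 3.50 m/s
Δx = v₀t + ½at² = 3.50·16 + 0.5·0·16² = 56.0 m
Distance in phase 2 = 56.0 m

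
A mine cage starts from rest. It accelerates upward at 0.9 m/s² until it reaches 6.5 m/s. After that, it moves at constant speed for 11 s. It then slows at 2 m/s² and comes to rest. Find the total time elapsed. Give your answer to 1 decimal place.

21.5 s

Phase 1 (accelerating): v₀ = 0 m/s, a = 0.9 m/s².
v = v₀ + at → t = (6.5 − 0) / 0.9 = 7.22 s
v² = v₀² + 2aΔx → Δx = (6.5² − 0²)/(2·0.9) = 23.5 m

Phase 2 (constant speed): v₀ = 6.50 m/s, a = 0 m/s².
v = v₀ + at = 6.50 + (0)(11) = 6.50 m/s
Δx = v₀t + ½at² = 6.50·11 + 0.5·0·11² = 71.5 m

Phase 3 (decelerating): v₀ = 6.50 m/s, a = -2 m/s².
v = v₀ + at → t = (0 − 6.50) / -2 = 3.25 s
v² = v₀² + 2aΔx → Δx = (0² − 6.50²)/(2·-2) = 10.6 m
Total time = 7.22 + 11.0 + 3.25 = 21.5 s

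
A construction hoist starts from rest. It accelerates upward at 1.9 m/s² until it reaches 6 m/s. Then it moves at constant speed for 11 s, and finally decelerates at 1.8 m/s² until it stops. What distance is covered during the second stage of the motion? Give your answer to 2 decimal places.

Phase 1 (accelerating): v₀ = 0 m/s, a = 1.9 m/s².
v = v₀ + at → t = (6 − 0) / 1.9 = 3.16 s
v² = v₀² + 2aΔx → Δx = (6² − 0²)/(2·1.9) = 9.47 m

Phase 2 (constant speed): v₀ = 6.00 m/s, a = 0 m/s².
v = v₀ + at = 6.00 + (0)(11) = 6.00 m/s
Δx = v₀t + ½at² = 6.00·11 + 0.5·0·11² = 66.0 m
Distance in phase 2 = 66.0 m

66.00 m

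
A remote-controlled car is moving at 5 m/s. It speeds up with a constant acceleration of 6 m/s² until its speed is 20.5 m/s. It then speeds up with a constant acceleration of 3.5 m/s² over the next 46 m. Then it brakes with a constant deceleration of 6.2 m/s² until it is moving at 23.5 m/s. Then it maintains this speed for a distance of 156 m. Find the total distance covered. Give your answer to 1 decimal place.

Phase 1 (accelerating): v₀ = 5.00 m/s, a = 6 m/s².
v = v₀ + at → t = (20.5 − 5.00) / 6 = 2.58 s
v² = v₀² + 2aΔx → Δx = (20.5² − 5.00²)/(2·6) = 32.9 m

Phase 2 (accelerating): v₀ = 20.5 m/s, a = 3.5 m/s².
v² = v₀² + 2aΔx = 20.5² + 2·3.5·46 = 742 → v = 27.2 m/s
t = (v − v₀)/a = (27.2 − 20.5)/3.5 = 1.93 s

Phase 3 (decelerating): v₀ = 27.2 m/s, a = -6.2 m/s².
v = v₀ + at → t = (23.5 − 27.2) / -6.2 = 0.604 s
v² = v₀² + 2aΔx → Δx = (23.5² − 27.2²)/(2·-6.2) = 15.3 m

Phase 4 (constant speed): v₀ = 23.5 m/s, a = 0 m/s².
Constant speed: t = d/v = 156/23.5 = 6.64 s
Total distance = 32.9 + 46.0 + 15.3 + 156 = 250 m

250.3 m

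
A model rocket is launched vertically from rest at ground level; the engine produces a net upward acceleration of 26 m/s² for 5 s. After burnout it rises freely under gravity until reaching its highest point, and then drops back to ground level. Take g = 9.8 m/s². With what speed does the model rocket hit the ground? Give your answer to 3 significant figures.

Phase 1 (powered ascent): v₀ = 0 m/s, a = 26 m/s².
v = v₀ + at = 0 + (26)(5) = 130 m/s
Δx = v₀t + ½at² = 0·5 + 0.5·26·5² = 325 m

Phase 2 (coasting upward): v₀ = 130 m/s, a = -9.8 m/s².
v = v₀ + at → t = (0 − 130) / -9.8 = 13.3 s
v² = v₀² + 2aΔx → Δx = (0² − 130²)/(2·-9.8) = 862 m

Phase 3 (free fall): v₀ = 0 m/s, a = -9.8 m/s².
Falls 1190 m from rest: t = √(2·1190/9.8) = 15.6 s; v = g·t = 153 m/s.
Impact speed = 153 m/s

153 m/s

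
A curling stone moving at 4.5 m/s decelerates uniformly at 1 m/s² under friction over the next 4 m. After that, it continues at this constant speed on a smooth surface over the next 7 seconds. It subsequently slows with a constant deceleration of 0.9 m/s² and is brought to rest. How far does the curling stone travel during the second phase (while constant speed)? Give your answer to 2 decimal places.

24.50 m

Phase 1 (decelerating): v₀ = 4.50 m/s, a = -1 m/s².
v² = v₀² + 2aΔx = 4.50² + 2·-1·4 = 12.2 → v = 3.50 m/s
t = (v − v₀)/a = (3.50 − 4.50)/-1 = 1.00 s

Phase 2 (constant speed): v₀ = 3.50 m/s, a = 0 m/s².
v = v₀ + at = 3.50 + (0)(7) = 3.50 m/s
Δx = v₀t + ½at² = 3.50·7 + 0.5·0·7² = 24.5 m
Distance in phase 2 = 24.5 m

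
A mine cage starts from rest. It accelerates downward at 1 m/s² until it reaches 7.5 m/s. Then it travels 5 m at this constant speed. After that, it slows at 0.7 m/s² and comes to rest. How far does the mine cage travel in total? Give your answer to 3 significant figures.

73.3 m

Phase 1 (accelerating): v₀ = 0 m/s, a = 1 m/s².
v = v₀ + at → t = (7.5 − 0) / 1 = 7.50 s
v² = v₀² + 2aΔx → Δx = (7.5² − 0²)/(2·1) = 28.1 m

Phase 2 (constant speed): v₀ = 7.50 m/s, a = 0 m/s².
Constant speed: t = d/v = 5/7.50 = 0.667 s

Phase 3 (decelerating): v₀ = 7.50 m/s, a = -0.7 m/s².
v = v₀ + at → t = (0 − 7.50) / -0.7 = 10.7 s
v² = v₀² + 2aΔx → Δx = (0² − 7.50²)/(2·-0.7) = 40.2 m
Total distance = 28.1 + 5.00 + 40.2 = 73.3 m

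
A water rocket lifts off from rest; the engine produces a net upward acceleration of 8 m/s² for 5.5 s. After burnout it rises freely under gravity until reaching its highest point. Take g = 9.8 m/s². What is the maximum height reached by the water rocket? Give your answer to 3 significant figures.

220 m

Phase 1 (powered ascent): v₀ = 0 m/s, a = 8 m/s².
v = v₀ + at = 0 + (8)(5.5) = 44.0 m/s
Δx = v₀t + ½at² = 0·5.5 + 0.5·8·5.5² = 121 m

Phase 2 (coasting upward): v₀ = 44.0 m/s, a = -9.8 m/s².
v = v₀ + at → t = (0 − 44.0) / -9.8 = 4.49 s
v² = v₀² + 2aΔx → Δx = (0² − 44.0²)/(2·-9.8) = 98.8 m
Maximum height = 121 + 98.8 = 220 m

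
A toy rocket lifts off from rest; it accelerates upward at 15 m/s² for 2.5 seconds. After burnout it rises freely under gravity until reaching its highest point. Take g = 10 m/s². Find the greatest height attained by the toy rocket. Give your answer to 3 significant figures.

Phase 1 (powered ascent): v₀ = 0 m/s, a = 15 m/s².
v = v₀ + at = 0 + (15)(2.5) = 37.5 m/s
Δx = v₀t + ½at² = 0·2.5 + 0.5·15·2.5² = 46.9 m

Phase 2 (coasting upward): v₀ = 37.5 m/s, a = -10 m/s².
v = v₀ + at → t = (0 − 37.5) / -10 = 3.75 s
v² = v₀² + 2aΔx → Δx = (0² − 37.5²)/(2·-10) = 70.3 m
Maximum height = 46.9 + 70.3 = 117 m

117 m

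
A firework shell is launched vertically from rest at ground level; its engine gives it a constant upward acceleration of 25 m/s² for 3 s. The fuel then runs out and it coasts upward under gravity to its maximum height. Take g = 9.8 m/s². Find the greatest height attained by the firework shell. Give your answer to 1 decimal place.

Phase 1 (powered ascent): v₀ = 0 m/s, a = 25 m/s².
v = v₀ + at = 0 + (25)(3) = 75.0 m/s
Δx = v₀t + ½at² = 0·3 + 0.5·25·3² = 112 m

Phase 2 (coasting upward): v₀ = 75.0 m/s, a = -9.8 m/s².
v = v₀ + at → t = (0 − 75.0) / -9.8 = 7.65 s
v² = v₀² + 2aΔx → Δx = (0² − 75.0²)/(2·-9.8) = 287 m
Maximum height = 112 + 287 = 399 m

399.5 m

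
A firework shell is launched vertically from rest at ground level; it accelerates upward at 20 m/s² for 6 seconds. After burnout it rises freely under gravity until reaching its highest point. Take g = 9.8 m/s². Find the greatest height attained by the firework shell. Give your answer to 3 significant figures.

Phase 1 (powered ascent): v₀ = 0 m/s, a = 20 m/s².
v = v₀ + at = 0 + (20)(6) = 120 m/s
Δx = v₀t + ½at² = 0·6 + 0.5·20·6² = 360 m

Phase 2 (coasting upward): v₀ = 120 m/s, a = -9.8 m/s².
v = v₀ + at → t = (0 − 120) / -9.8 = 12.2 s
v² = v₀² + 2aΔx → Δx = (0² − 120²)/(2·-9.8) = 735 m
Maximum height = 360 + 735 = 1090 m

1090 m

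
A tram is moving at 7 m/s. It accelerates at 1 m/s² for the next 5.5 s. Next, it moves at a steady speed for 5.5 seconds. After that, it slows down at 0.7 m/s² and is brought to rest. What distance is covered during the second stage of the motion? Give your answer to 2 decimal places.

68.75 m

Phase 1 (accelerating): v₀ = 7.00 m/s, a = 1 m/s².
v = v₀ + at = 7.00 + (1)(5.5) = 12.5 m/s
Δx = v₀t + ½at² = 7.00·5.5 + 0.5·1·5.5² = 53.6 m

Phase 2 (constant speed): v₀ = 12.5 m/s, a = 0 m/s².
v = v₀ + at = 12.5 + (0)(5.5) = 12.5 m/s
Δx = v₀t + ½at² = 12.5·5.5 + 0.5·0·5.5² = 68.8 m
Distance in phase 2 = 68.8 m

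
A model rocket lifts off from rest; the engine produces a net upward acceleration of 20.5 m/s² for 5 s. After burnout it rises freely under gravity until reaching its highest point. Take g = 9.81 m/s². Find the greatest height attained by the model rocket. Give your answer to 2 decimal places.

791.74 m

Phase 1 (powered ascent): v₀ = 0 m/s, a = 20.5 m/s².
v = v₀ + at = 0 + (20.5)(5) = 102 m/s
Δx = v₀t + ½at² = 0·5 + 0.5·20.5·5² = 256 m

Phase 2 (coasting upward): v₀ = 102 m/s, a = -9.81 m/s².
v = v₀ + at → t = (0 − 102) / -9.81 = 10.4 s
v² = v₀² + 2aΔx → Δx = (0² − 102²)/(2·-9.81) = 535 m
Maximum height = 256 + 535 = 792 m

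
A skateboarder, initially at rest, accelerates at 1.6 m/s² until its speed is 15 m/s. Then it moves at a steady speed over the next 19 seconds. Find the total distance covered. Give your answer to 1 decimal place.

355.3 m

Phase 1 (accelerating): v₀ = 0 m/s, a = 1.6 m/s².
v = v₀ + at → t = (15 − 0) / 1.6 = 9.38 s
v² = v₀² + 2aΔx → Δx = (15² − 0²)/(2·1.6) = 70.3 m

Phase 2 (constant speed): v₀ = 15.0 m/s, a = 0 m/s².
v = v₀ + at = 15.0 + (0)(19) = 15.0 m/s
Δx = v₀t + ½at² = 15.0·19 + 0.5·0·19² = 285 m
Total distance = 70.3 + 285 = 355 m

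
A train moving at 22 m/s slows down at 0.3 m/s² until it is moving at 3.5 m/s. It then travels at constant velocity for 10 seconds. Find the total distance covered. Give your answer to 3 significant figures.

821 m

Phase 1 (decelerating): v₀ = 22.0 m/s, a = -0.3 m/s².
v = v₀ + at → t = (3.5 − 22.0) / -0.3 = 61.7 s
v² = v₀² + 2aΔx → Δx = (3.5² − 22.0²)/(2·-0.3) = 786 m

Phase 2 (constant speed): v₀ = 3.50 m/s, a = 0 m/s².
v = v₀ + at = 3.50 + (0)(10) = 3.50 m/s
Δx = v₀t + ½at² = 3.50·10 + 0.5·0·10² = 35.0 m
Total distance = 786 + 35.0 = 821 m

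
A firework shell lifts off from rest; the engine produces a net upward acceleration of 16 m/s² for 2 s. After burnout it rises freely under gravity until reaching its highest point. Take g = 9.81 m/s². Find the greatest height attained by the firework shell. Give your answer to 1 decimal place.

84.2 m

Phase 1 (powered ascent): v₀ = 0 m/s, a = 16 m/s².
v = v₀ + at = 0 + (16)(2) = 32.0 m/s
Δx = v₀t + ½at² = 0·2 + 0.5·16·2² = 32.0 m

Phase 2 (coasting upward): v₀ = 32.0 m/s, a = -9.81 m/s².
v = v₀ + at → t = (0 − 32.0) / -9.81 = 3.26 s
v² = v₀² + 2aΔx → Δx = (0² − 32.0²)/(2·-9.81) = 52.2 m
Maximum height = 32.0 + 52.2 = 84.2 m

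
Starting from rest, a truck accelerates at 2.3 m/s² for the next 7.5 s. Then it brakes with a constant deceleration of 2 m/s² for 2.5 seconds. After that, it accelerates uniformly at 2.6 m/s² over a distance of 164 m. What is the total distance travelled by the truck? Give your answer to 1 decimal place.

Phase 1 (accelerating): v₀ = 0 m/s, a = 2.3 m/s².
v = v₀ + at = 0 + (2.3)(7.5) = 17.2 m/s
Δx = v₀t + ½at² = 0·7.5 + 0.5·2.3·7.5² = 64.7 m

Phase 2 (decelerating): v₀ = 17.2 m/s, a = -2 m/s².
v = v₀ + at = 17.2 + (-2)(2.5) = 12.2 m/s
Δx = v₀t + ½at² = 17.2·2.5 + 0.5·-2·2.5² = 36.9 m

Phase 3 (accelerating): v₀ = 12.2 m/s, a = 2.6 m/s².
v² = v₀² + 2aΔx = 12.2² + 2·2.6·164 = 1000 → v = 31.7 m/s
t = (v − v₀)/a = (31.7 − 12.2)/2.6 = 7.47 s
Total distance = 64.7 + 36.9 + 164 = 266 m

265.6 m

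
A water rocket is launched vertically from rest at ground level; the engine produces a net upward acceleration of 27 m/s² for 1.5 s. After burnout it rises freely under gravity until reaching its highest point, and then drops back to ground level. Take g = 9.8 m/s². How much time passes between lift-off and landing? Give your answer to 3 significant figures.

Phase 1 (powered ascent): v₀ = 0 m/s, a = 27 m/s².
v = v₀ + at = 0 + (27)(1.5) = 40.5 m/s
Δx = v₀t + ½at² = 0·1.5 + 0.5·27·1.5² = 30.4 m

Phase 2 (coasting upward): v₀ = 40.5 m/s, a = -9.8 m/s².
v = v₀ + at → t = (0 − 40.5) / -9.8 = 4.13 s
v² = v₀² + 2aΔx → Δx = (0² − 40.5²)/(2·-9.8) = 83.7 m

Phase 3 (free fall): v₀ = 0 m/s, a = -9.8 m/s².
Falls 114 m from rest: t = √(2·114/9.8) = 4.82 s; v = g·t = 47.3 m/s.
Total time = 1.50 + 4.13 + 4.82 = 10.5 s

10.5 s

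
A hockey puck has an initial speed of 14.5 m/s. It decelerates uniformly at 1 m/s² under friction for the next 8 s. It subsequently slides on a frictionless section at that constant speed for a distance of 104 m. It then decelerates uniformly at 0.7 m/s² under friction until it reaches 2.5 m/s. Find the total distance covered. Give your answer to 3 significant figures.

Phase 1 (decelerating): v₀ = 14.5 m/s, a = -1 m/s².
v = v₀ + at = 14.5 + (-1)(8) = 6.50 m/s
Δx = v₀t + ½at² = 14.5·8 + 0.5·-1·8² = 84.0 m

Phase 2 (constant speed): v₀ = 6.50 m/s, a = 0 m/s².
Constant speed: t = d/v = 104/6.50 = 16.0 s

Phase 3 (decelerating): v₀ = 6.50 m/s, a = -0.7 m/s².
v = v₀ + at → t = (2.5 − 6.50) / -0.7 = 5.71 s
v² = v₀² + 2aΔx → Δx = (2.5² − 6.50²)/(2·-0.7) = 25.7 m
Total distance = 84.0 + 104 + 25.7 = 214 m

214 m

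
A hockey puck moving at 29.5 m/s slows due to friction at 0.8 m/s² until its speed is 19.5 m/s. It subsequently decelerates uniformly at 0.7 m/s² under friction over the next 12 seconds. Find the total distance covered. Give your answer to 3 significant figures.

490 m

Phase 1 (decelerating): v₀ = 29.5 m/s, a = -0.8 m/s².
v = v₀ + at → t = (19.5 − 29.5) / -0.8 = 12.5 s
v² = v₀² + 2aΔx → Δx = (19.5² − 29.5²)/(2·-0.8) = 306 m

Phase 2 (decelerating): v₀ = 19.5 m/s, a = -0.7 m/s².
v = v₀ + at = 19.5 + (-0.7)(12) = 11.1 m/s
Δx = v₀t + ½at² = 19.5·12 + 0.5·-0.7·12² = 184 m
Total distance = 306 + 184 = 490 m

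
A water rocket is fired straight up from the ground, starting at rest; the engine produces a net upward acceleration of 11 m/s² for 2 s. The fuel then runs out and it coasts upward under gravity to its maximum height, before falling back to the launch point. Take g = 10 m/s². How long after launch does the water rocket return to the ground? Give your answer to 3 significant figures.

7.24 s

Phase 1 (powered ascent): v₀ = 0 m/s, a = 11 m/s².
v = v₀ + at = 0 + (11)(2) = 22.0 m/s
Δx = v₀t + ½at² = 0·2 + 0.5·11·2² = 22.0 m

Phase 2 (coasting upward): v₀ = 22.0 m/s, a = -10 m/s².
v = v₀ + at → t = (0 − 22.0) / -10 = 2.20 s
v² = v₀² + 2aΔx → Δx = (0² − 22.0²)/(2·-10) = 24.2 m

Phase 3 (free fall): v₀ = 0 m/s, a = -10 m/s².
Falls 46.2 m from rest: t = √(2·46.2/10) = 3.04 s; v = g·t = 30.4 m/s.
Total time = 2.00 + 2.20 + 3.04 = 7.24 s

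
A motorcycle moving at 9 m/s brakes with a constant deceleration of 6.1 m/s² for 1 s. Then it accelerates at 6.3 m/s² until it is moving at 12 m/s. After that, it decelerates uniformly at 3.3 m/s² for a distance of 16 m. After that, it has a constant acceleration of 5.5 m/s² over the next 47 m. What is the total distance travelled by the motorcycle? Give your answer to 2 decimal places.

Phase 1 (decelerating): v₀ = 9.00 m/s, a = -6.1 m/s².
v = v₀ + at = 9.00 + (-6.1)(1) = 2.90 m/s
Δx = v₀t + ½at² = 9.00·1 + 0.5·-6.1·1² = 5.95 m

Phase 2 (accelerating): v₀ = 2.90 m/s, a = 6.3 m/s².
v = v₀ + at → t = (12 − 2.90) / 6.3 = 1.44 s
v² = v₀² + 2aΔx → Δx = (12² − 2.90²)/(2·6.3) = 10.8 m

Phase 3 (decelerating): v₀ = 12.0 m/s, a = -3.3 m/s².
v² = v₀² + 2aΔx = 12.0² + 2·-3.3·16 = 38.4 → v = 6.20 m/s
t = (v − v₀)/a = (6.20 − 12.0)/-3.3 = 1.76 s

Phase 4 (accelerating): v₀ = 6.20 m/s, a = 5.5 m/s².
v² = v₀² + 2aΔx = 6.20² + 2·5.5·47 = 555 → v = 23.6 m/s
t = (v − v₀)/a = (23.6 − 6.20)/5.5 = 3.16 s
Total distance = 5.95 + 10.8 + 16.0 + 47.0 = 79.7 m

79.71 m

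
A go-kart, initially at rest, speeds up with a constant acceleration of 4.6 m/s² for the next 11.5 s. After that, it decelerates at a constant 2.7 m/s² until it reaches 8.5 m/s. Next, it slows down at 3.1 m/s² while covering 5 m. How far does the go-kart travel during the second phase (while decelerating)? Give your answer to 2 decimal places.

504.84 m

Phase 1 (accelerating): v₀ = 0 m/s, a = 4.6 m/s².
v = v₀ + at = 0 + (4.6)(11.5) = 52.9 m/s
Δx = v₀t + ½at² = 0·11.5 + 0.5·4.6·11.5² = 304 m

Phase 2 (decelerating): v₀ = 52.9 m/s, a = -2.7 m/s².
v = v₀ + at → t = (8.5 − 52.9) / -2.7 = 16.4 s
v² = v₀² + 2aΔx → Δx = (8.5² − 52.9²)/(2·-2.7) = 505 m
Distance in phase 2 = 505 m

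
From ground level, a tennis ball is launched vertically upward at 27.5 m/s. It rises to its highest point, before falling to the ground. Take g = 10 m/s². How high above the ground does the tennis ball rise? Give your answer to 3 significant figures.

Phase 1 (rising): v₀ = 27.5 m/s, a = -10 m/s².
v = v₀ + at → t = (0 − 27.5) / -10 = 2.75 s
v² = v₀² + 2aΔx → Δx = (0² − 27.5²)/(2·-10) = 37.8 m
Maximum height = 37.8 m

37.8 m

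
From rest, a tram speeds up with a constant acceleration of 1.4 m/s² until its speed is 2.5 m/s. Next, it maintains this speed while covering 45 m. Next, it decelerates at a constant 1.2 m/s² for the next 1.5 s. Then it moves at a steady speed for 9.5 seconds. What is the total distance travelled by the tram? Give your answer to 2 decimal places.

Phase 1 (accelerating): v₀ = 0 m/s, a = 1.4 m/s².
v = v₀ + at → t = (2.5 − 0) / 1.4 = 1.79 s
v² = v₀² + 2aΔx → Δx = (2.5² − 0²)/(2·1.4) = 2.23 m

Phase 2 (constant speed): v₀ = 2.50 m/s, a = 0 m/s².
Constant speed: t = d/v = 45/2.50 = 18.0 s

Phase 3 (decelerating): v₀ = 2.50 m/s, a = -1.2 m/s².
v = v₀ + at = 2.50 + (-1.2)(1.5) = 0.700 m/s
Δx = v₀t + ½at² = 2.50·1.5 + 0.5·-1.2·1.5² = 2.40 m

Phase 4 (constant speed): v₀ = 0.700 m/s, a = 0 m/s².
v = v₀ + at = 0.700 + (0)(9.5) = 0.700 m/s
Δx = v₀t + ½at² = 0.700·9.5 + 0.5·0·9.5² = 6.65 m
Total distance = 2.23 + 45.0 + 2.40 + 6.65 = 56.3 m

56.28 m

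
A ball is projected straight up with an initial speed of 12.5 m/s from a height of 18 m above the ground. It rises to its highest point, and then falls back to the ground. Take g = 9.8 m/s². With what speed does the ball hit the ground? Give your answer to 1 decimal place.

22.6 m/s

Phase 1 (rising): v₀ = 12.5 m/s, a = -9.8 m/s².
v = v₀ + at → t = (0 − 12.5) / -9.8 = 1.28 s
v² = v₀² + 2aΔx → Δx = (0² − 12.5²)/(2·-9.8) = 7.97 m

Phase 2 (falling): v₀ = 0 m/s, a = -9.8 m/s².
Falls 26.0 m from rest: t = √(2·26.0/9.8) = 2.30 s; v = g·t = 22.6 m/s.
Final speed = 22.6 m/s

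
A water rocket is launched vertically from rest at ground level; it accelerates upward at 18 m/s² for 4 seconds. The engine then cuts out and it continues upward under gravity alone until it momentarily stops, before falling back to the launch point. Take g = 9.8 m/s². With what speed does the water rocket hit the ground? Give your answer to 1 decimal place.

89.5 m/s

Phase 1 (powered ascent): v₀ = 0 m/s, a = 18 m/s².
v = v₀ + at = 0 + (18)(4) = 72.0 m/s
Δx = v₀t + ½at² = 0·4 + 0.5·18·4² = 144 m

Phase 2 (coasting upward): v₀ = 72.0 m/s, a = -9.8 m/s².
v = v₀ + at → t = (0 − 72.0) / -9.8 = 7.35 s
v² = v₀² + 2aΔx → Δx = (0² − 72.0²)/(2·-9.8) = 264 m

Phase 3 (free fall): v₀ = 0 m/s, a = -9.8 m/s².
Falls 408 m from rest: t = √(2·408/9.8) = 9.13 s; v = g·t = 89.5 m/s.
Impact speed = 89.5 m/s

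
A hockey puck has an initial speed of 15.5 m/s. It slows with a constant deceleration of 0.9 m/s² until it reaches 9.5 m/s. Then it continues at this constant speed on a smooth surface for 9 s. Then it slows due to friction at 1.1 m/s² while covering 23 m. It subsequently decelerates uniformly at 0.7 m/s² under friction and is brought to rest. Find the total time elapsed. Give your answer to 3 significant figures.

Phase 1 (decelerating): v₀ = 15.5 m/s, a = -0.9 m/s².
v = v₀ + at → t = (9.5 − 15.5) / -0.9 = 6.67 s
v² = v₀² + 2aΔx → Δx = (9.5² − 15.5²)/(2·-0.9) = 83.3 m

Phase 2 (constant speed): v₀ = 9.50 m/s, a = 0 m/s².
v = v₀ + at = 9.50 + (0)(9) = 9.50 m/s
Δx = v₀t + ½at² = 9.50·9 + 0.5·0·9² = 85.5 m

Phase 3 (decelerating): v₀ = 9.50 m/s, a = -1.1 m/s².
v² = v₀² + 2aΔx = 9.50² + 2·-1.1·23 = 39.6 → v = 6.30 m/s
t = (v − v₀)/a = (6.30 − 9.50)/-1.1 = 2.91 s

Phase 4 (decelerating): v₀ = 6.30 m/s, a = -0.7 m/s².
v = v₀ + at → t = (0 − 6.30) / -0.7 = 9.00 s
v² = v₀² + 2aΔx → Δx = (0² − 6.30²)/(2·-0.7) = 28.3 m
Total time = 6.67 + 9.00 + 2.91 + 9.00 = 27.6 s

27.6 s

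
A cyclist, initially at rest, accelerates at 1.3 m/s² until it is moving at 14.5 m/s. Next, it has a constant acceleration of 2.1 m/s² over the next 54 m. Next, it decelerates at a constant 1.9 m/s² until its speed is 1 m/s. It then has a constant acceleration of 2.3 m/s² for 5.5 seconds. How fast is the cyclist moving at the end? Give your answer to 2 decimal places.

Phase 1 (accelerating): v₀ = 0 m/s, a = 1.3 m/s².
v = v₀ + at → t = (14.5 − 0) / 1.3 = 11.2 s
v² = v₀² + 2aΔx → Δx = (14.5² − 0²)/(2·1.3) = 80.9 m

Phase 2 (accelerating): v₀ = 14.5 m/s, a = 2.1 m/s².
v² = v₀² + 2aΔx = 14.5² + 2·2.1·54 = 437 → v = 20.9 m/s
t = (v − v₀)/a = (20.9 − 14.5)/2.1 = 3.05 s

Phase 3 (decelerating): v₀ = 20.9 m/s, a = -1.9 m/s².
v = v₀ + at → t = (1 − 20.9) / -1.9 = 10.5 s
v² = v₀² + 2aΔx → Δx = (1² − 20.9²)/(2·-1.9) = 115 m

Phase 4 (accelerating): v₀ = 1.00 m/s, a = 2.3 m/s².
v = v₀ + at = 1.00 + (2.3)(5.5) = 13.6 m/s
Δx = v₀t + ½at² = 1.00·5.5 + 0.5·2.3·5.5² = 40.3 m
Final speed = 13.6 m/s

13.65 m/s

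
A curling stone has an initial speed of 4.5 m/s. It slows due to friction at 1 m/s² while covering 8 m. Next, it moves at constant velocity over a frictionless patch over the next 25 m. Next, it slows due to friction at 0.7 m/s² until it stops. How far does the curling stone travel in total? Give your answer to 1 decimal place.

36.0 m

Phase 1 (decelerating): v₀ = 4.50 m/s, a = -1 m/s².
v² = v₀² + 2aΔx = 4.50² + 2·-1·8 = 4.25 → v = 2.06 m/s
t = (v − v₀)/a = (2.06 − 4.50)/-1 = 2.44 s

Phase 2 (constant speed): v₀ = 2.06 m/s, a = 0 m/s².
Constant speed: t = d/v = 25/2.06 = 12.1 s

Phase 3 (decelerating): v₀ = 2.06 m/s, a = -0.7 m/s².
v = v₀ + at → t = (0 − 2.06) / -0.7 = 2.95 s
v² = v₀² + 2aΔx → Δx = (0² − 2.06²)/(2·-0.7) = 3.04 m
Total distance = 8.00 + 25.0 + 3.04 = 36.0 m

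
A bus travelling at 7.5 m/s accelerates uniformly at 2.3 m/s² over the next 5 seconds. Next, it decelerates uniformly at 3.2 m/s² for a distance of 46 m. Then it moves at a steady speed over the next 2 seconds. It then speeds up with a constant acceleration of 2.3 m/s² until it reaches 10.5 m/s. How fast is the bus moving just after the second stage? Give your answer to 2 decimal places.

Phase 1 (accelerating): v₀ = 7.50 m/s, a = 2.3 m/s².
v = v₀ + at = 7.50 + (2.3)(5) = 19.0 m/s
Δx = v₀t + ½at² = 7.50·5 + 0.5·2.3·5² = 66.2 m

Phase 2 (decelerating): v₀ = 19.0 m/s, a = -3.2 m/s².
v² = v₀² + 2aΔx = 19.0² + 2·-3.2·46 = 66.6 → v = 8.16 m/s
t = (v − v₀)/a = (8.16 − 19.0)/-3.2 = 3.39 s
Speed at end of phase 2 = 8.16 m/s

8.16 m/s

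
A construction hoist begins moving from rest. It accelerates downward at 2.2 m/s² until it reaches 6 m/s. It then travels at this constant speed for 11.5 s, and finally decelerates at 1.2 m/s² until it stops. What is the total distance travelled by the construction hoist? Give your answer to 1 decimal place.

Phase 1 (accelerating): v₀ = 0 m/s, a = 2.2 m/s².
v = v₀ + at → t = (6 − 0) / 2.2 = 2.73 s
v² = v₀² + 2aΔx → Δx = (6² − 0²)/(2·2.2) = 8.18 m

Phase 2 (constant speed): v₀ = 6.00 m/s, a = 0 m/s².
v = v₀ + at = 6.00 + (0)(11.5) = 6.00 m/s
Δx = v₀t + ½at² = 6.00·11.5 + 0.5·0·11.5² = 69.0 m

Phase 3 (decelerating): v₀ = 6.00 m/s, a = -1.2 m/s².
v = v₀ + at → t = (0 − 6.00) / -1.2 = 5.00 s
v² = v₀² + 2aΔx → Δx = (0² − 6.00²)/(2·-1.2) = 15.0 m
Total distance = 8.18 + 69.0 + 15.0 = 92.2 m

92.2 m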